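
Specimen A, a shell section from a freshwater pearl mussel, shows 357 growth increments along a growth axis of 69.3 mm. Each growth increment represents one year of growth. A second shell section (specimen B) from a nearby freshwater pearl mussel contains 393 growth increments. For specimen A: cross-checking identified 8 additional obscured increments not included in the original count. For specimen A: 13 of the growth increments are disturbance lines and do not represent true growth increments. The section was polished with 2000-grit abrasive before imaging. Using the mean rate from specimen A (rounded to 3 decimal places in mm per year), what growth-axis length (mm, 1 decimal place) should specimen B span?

77.4 mm

Specimen A: adjusted count: 357 − 13 + 8 = 352 growth increments.
A: Mean rate = 69.3 mm / 352 years ≈ 0.197 mm/yr.
For B, 0.197 mm/year × 393 years = 77.4 mm.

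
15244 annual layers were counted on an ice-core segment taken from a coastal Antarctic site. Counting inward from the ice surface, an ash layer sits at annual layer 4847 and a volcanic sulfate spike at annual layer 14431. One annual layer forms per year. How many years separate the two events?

The two markers are separated by 14431 − 4847 = 9584 annual layers.
That is 9584 years at one annual layer per year.

9584 years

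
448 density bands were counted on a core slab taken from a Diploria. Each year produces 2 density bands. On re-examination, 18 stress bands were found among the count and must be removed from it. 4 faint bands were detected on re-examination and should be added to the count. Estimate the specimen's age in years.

217 years

Adjusted count: 448 − 18 + 4 = 434 density bands.
434 density bands at 2 per year is 434 / 2 = 217 years.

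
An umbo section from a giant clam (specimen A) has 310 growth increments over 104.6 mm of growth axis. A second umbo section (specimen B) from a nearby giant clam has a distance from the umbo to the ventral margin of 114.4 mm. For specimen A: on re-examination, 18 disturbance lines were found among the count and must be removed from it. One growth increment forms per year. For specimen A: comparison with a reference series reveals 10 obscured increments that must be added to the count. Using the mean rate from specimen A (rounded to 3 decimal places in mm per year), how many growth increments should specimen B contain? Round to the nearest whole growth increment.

331 growth increments

Specimen A: correcting the raw count gives 310 − 18 + 10 = 302 true growth increments.
A: Mean rate = 104.6 mm / 302 years ≈ 0.346 mm/yr.
For B, 114.4 / 0.346 = 330.64 years ≈ 331 growth increments.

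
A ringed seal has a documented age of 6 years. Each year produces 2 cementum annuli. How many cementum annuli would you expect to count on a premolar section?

Expected cementum annuli: 6 × 2 = 12.
So 12 cementum annuli should be present.

12 cementum annuli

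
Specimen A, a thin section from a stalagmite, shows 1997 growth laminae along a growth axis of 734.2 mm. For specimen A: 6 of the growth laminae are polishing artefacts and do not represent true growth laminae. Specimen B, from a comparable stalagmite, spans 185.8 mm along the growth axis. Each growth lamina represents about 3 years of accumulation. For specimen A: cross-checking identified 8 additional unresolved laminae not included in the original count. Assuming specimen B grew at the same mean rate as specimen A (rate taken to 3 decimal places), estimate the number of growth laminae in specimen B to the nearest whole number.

508 growth laminae

Specimen A: true growth lamina count = 1997 − 6 + 8 = 1999.
Specimen A: 1999 growth laminae at 3 years each span 1999 × 3 = 5997 years.
A: 734.2 mm over 5997 years gives 734.2 / 5997 ≈ 0.122 mm per year.
For B, 185.8 / 0.122 = 1522.95 years; at 3 years per growth lamina that is 1522.95 / 3 ≈ 508 growth laminae.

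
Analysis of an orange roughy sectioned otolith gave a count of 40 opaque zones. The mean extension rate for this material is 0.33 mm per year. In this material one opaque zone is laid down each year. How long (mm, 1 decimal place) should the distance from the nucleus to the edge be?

The record spans 40 years at 0.33 mm per year.
40 years at 0.33 mm/year gives 0.33 × 40 = 13.2 mm.

13.2 mm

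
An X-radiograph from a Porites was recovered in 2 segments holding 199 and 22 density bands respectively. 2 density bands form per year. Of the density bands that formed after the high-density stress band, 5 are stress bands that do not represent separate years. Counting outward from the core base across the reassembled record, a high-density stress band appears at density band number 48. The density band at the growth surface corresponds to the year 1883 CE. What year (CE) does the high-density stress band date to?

Total density bands = 199 + 22 = 221.
221 − 48 = 173 density bands lie beyond the high-density stress band toward the growth surface.
173 − 5 false = 168 true density bands after the high-density stress band.
With 2 density bands per year, 168 / 2 = 84 years.
Counting back 84 years from 1883 CE places the high-density stress band in 1883 − 84 = 1799 CE.

1799 CE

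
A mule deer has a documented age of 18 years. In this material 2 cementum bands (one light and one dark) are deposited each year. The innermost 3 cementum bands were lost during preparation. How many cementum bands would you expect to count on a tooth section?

33 cementum bands

18 years at 2 cementum bands per year gives 18 × 2 = 36 cementum bands.
36 − 3 missed = 33 cementum bands expected in the prepared section.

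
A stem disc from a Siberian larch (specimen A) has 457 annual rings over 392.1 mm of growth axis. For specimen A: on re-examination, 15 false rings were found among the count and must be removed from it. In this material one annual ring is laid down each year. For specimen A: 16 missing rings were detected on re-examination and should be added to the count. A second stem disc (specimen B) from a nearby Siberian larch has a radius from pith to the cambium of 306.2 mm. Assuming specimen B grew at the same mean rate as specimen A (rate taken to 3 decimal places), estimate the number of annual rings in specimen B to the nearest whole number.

Specimen A: after corrections the count is 457 − 15 + 16 = 458 annual rings.
A: Mean rate = 392.1 mm / 458 years ≈ 0.856 mm/year.
Specimen B: 306.2 mm / 0.856 mm per year = 357.71 years ≈ 358 annual rings.

358 annual rings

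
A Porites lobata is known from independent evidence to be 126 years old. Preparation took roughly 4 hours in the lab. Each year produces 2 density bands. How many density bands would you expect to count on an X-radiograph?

126 years at 2 density bands per year gives 126 × 2 = 252 density bands.
So 252 density bands should be present.

252 density bands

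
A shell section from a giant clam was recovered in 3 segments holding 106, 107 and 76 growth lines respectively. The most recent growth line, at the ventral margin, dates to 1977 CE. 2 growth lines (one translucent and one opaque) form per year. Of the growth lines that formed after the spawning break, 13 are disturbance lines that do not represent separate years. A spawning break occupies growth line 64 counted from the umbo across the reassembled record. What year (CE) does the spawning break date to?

1871 CE

Total growth lines = 106 + 107 + 76 = 289.
Between growth line 64 and the ventral margin there are 289 − 64 = 225 growth lines.
225 − 13 false = 212 true growth lines after the spawning break.
212 growth lines at 2 per year is 212 / 2 = 106 years.
The growth line at the ventral margin is 1977 CE, so the spawning break dates to 1977 − 106 = 1871 CE.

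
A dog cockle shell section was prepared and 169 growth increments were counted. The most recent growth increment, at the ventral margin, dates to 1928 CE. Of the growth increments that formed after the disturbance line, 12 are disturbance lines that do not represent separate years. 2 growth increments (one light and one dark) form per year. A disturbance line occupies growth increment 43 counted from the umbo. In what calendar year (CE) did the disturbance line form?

169 − 43 = 126 growth increments lie beyond the disturbance line toward the ventral margin.
Excluding 12 false growth increments: 126 − 12 = 114.
With 2 growth increments per year, 114 / 2 = 57 years.
1928 − 57 = 1871 CE.

1871 CE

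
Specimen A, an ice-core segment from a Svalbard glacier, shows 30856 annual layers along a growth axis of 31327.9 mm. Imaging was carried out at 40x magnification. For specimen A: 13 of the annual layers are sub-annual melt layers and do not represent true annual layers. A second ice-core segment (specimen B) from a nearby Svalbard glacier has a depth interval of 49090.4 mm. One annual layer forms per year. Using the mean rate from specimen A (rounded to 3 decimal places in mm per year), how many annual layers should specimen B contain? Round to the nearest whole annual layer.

Specimen A: after corrections the count is 30856 − 13 = 30843 annual layers.
A: Extension rate ≈ 31327.9 / 30843 = 1.016 mm per year.
B spans 49090.4 / 1.016 = 48317.32 years ≈ 48317 annual layers.

48317 annual layers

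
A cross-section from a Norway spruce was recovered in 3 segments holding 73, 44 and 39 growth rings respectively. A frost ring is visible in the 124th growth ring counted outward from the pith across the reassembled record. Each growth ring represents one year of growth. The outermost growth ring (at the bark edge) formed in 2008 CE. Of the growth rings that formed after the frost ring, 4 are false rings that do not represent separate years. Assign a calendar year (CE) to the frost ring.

1980 CE

Total growth rings = 73 + 44 + 39 = 156.
Between growth ring 124 and the bark edge there are 156 − 124 = 32 growth rings.
32 − 4 false = 28 true growth rings after the frost ring.
The growth ring at the bark edge is 2008 CE, so the frost ring dates to 2008 − 28 = 1980 CE.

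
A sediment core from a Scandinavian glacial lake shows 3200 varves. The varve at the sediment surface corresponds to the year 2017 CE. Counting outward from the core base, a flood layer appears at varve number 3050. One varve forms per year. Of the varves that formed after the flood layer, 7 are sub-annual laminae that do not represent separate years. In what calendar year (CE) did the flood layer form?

Between varve 3050 and the sediment surface there are 3200 − 3050 = 150 varves.
Excluding 7 false varves: 150 − 7 = 143.
Counting back 143 years from 2017 CE places the flood layer in 2017 − 143 = 1874 CE.

1874 CE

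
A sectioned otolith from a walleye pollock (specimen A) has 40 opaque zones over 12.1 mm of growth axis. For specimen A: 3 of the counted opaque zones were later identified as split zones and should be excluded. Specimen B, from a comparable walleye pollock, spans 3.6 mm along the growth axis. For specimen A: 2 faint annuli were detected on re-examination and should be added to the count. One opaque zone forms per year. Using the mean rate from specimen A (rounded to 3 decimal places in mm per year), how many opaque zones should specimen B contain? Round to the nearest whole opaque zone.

12 opaque zones

Specimen A: adjusted count: 40 − 3 + 2 = 39 opaque zones.
A: 12.1 mm over 39 years gives 12.1 / 39 ≈ 0.310 mm per year.
Specimen B: 3.6 mm / 0.310 mm per year = 11.61 years ≈ 12 opaque zones.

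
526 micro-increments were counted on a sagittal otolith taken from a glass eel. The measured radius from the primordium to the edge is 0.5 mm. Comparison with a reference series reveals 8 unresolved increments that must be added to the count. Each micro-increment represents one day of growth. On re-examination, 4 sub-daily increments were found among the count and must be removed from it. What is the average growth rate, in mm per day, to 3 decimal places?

0.001 mm per day

Adjusted count: 526 − 4 + 8 = 530 micro-increments.
0.5 mm over 530 days gives 0.5 / 530 ≈ 0.001 mm per day.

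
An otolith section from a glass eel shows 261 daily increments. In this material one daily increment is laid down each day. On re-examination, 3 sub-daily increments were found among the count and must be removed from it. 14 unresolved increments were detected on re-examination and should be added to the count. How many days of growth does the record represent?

272 days

Adjusted count: 261 − 3 + 14 = 272 daily increments.
One daily increment per day makes the duration 272 days.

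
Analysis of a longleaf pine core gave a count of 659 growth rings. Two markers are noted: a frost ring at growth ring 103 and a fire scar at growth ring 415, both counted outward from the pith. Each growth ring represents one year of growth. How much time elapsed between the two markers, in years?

415 − 103 = 312 growth rings lie between the two events.
That is 312 years at one growth ring per year.

312 years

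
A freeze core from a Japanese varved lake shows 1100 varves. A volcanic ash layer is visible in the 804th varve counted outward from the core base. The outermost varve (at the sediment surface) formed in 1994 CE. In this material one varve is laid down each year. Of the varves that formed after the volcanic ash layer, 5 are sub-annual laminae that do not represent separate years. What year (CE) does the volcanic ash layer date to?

1703 CE

1100 − 804 = 296 varves lie beyond the volcanic ash layer toward the sediment surface.
Removing the 5 false varves leaves 296 − 5 = 291 true varves beyond the volcanic ash layer.
Counting back 291 years from 1994 CE places the volcanic ash layer in 1994 − 291 = 1703 CE.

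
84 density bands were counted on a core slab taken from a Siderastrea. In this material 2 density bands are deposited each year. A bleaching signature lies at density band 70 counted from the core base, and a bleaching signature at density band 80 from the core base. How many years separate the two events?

5 yr

The two markers are separated by 80 − 70 = 10 density bands.
With 2 density bands per year, 10 / 2 = 5 years.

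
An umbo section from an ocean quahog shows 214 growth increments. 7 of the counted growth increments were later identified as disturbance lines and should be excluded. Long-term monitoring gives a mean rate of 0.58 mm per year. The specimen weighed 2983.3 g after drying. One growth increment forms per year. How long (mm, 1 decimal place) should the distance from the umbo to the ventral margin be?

Adjusted count: 214 − 7 = 207 growth increments.
207 years at 0.58 mm/year gives 0.58 × 207 = 120.1 mm.

120.1 mm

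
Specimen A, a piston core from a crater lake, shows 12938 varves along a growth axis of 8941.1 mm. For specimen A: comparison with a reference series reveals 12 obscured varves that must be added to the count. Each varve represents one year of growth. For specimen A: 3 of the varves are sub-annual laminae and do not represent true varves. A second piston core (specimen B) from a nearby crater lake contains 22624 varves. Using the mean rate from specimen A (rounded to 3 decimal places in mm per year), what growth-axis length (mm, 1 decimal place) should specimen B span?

Specimen A: after corrections the count is 12938 − 3 + 12 = 12947 varves.
A: Extension rate ≈ 8941.1 / 12947 = 0.691 mm per year.
B's length ≈ 0.691 × 22624 = 15633.2 mm.

15633.2 mm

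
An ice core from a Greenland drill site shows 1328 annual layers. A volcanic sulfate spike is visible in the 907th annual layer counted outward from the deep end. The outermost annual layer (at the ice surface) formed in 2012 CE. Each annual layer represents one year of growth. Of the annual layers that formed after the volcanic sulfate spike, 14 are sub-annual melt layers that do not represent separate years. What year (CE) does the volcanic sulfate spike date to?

The volcanic sulfate spike sits at annual layer 907 from the deep end, so 1328 − 907 = 421 annual layers formed after it.
Removing the 14 false annual layers leaves 421 − 14 = 407 true annual layers beyond the volcanic sulfate spike.
2012 − 407 = 1605 CE.

1605 CE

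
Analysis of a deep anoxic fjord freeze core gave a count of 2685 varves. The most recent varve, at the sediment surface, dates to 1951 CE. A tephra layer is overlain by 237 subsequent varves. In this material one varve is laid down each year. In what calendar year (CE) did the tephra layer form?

1714 CE

237 varves formed after the tephra layer.
Counting back 237 years from 1951 CE places the tephra layer in 1951 − 237 = 1714 CE.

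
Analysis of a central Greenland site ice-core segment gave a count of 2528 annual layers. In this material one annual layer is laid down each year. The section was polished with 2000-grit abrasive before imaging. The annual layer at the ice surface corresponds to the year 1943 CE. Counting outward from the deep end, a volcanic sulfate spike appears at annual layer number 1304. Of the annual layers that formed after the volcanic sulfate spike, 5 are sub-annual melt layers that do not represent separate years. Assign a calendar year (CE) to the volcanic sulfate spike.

724 CE

2528 − 1304 = 1224 annual layers lie beyond the volcanic sulfate spike toward the ice surface.
Excluding 5 false annual layers: 1224 − 5 = 1219.
1943 − 1219 = 724 CE.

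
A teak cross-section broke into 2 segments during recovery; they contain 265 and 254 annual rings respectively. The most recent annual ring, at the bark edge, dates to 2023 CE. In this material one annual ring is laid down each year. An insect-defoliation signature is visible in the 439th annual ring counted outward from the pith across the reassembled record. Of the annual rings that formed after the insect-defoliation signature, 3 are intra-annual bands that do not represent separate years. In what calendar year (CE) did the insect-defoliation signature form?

1946 CE

Total annual rings = 265 + 254 = 519.
Between annual ring 439 and the bark edge there are 519 − 439 = 80 annual rings.
80 − 3 false = 77 true annual rings after the insect-defoliation signature.
The annual ring at the bark edge is 2023 CE, so the insect-defoliation signature dates to 2023 − 77 = 1946 CE.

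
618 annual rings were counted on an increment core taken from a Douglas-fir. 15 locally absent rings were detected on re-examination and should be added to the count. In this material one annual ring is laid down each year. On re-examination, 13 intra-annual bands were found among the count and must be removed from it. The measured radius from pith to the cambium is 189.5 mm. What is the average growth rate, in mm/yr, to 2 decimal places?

0.31 mm/yr

Adjusted count: 618 − 13 + 15 = 620 annual rings.
Extension rate ≈ 189.5 / 620 = 0.31 mm/yr.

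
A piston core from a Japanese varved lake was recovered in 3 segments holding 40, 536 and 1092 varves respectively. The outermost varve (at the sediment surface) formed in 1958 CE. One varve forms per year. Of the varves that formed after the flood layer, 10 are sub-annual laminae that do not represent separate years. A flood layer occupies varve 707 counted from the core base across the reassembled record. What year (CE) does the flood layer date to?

1007 CE

Total varves = 40 + 536 + 1092 = 1668.
The flood layer sits at varve 707 from the core base, so 1668 − 707 = 961 varves formed after it.
961 − 10 false = 951 true varves after the flood layer.
The varve at the sediment surface is 1958 CE, so the flood layer dates to 1958 − 951 = 1007 CE.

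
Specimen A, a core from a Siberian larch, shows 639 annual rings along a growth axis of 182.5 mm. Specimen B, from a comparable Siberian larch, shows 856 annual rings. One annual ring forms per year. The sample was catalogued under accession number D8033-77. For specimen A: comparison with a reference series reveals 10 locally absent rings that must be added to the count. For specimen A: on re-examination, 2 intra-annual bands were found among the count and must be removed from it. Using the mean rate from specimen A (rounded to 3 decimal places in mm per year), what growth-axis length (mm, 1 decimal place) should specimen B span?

Specimen A: correcting the raw count gives 639 − 2 + 10 = 647 true annual rings.
A: 182.5 mm over 647 years gives 182.5 / 647 ≈ 0.282 mm/yr.
B's length ≈ 0.282 × 856 = 241.4 mm.

241.4 mm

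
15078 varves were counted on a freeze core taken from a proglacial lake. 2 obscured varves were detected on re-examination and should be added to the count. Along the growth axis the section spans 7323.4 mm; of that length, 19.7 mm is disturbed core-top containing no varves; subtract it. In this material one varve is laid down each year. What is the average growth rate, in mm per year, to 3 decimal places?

0.484 mm per year

Correcting the raw count gives 15078 + 2 = 15080 true varves.
Net length = 7323.4 − 19.7 = 7303.7 mm.
Mean rate = 7303.7 mm / 15080 years ≈ 0.484 mm per year.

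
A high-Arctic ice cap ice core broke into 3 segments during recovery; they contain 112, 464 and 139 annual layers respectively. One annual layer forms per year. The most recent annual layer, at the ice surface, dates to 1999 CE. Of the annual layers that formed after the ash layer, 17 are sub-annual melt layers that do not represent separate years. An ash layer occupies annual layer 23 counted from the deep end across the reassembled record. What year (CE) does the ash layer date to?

1324 CE

Total annual layers = 112 + 464 + 139 = 715.
715 − 23 = 692 annual layers lie beyond the ash layer toward the ice surface.
692 − 17 false = 675 true annual layers after the ash layer.
The annual layer at the ice surface is 1999 CE, so the ash layer dates to 1999 − 675 = 1324 CE.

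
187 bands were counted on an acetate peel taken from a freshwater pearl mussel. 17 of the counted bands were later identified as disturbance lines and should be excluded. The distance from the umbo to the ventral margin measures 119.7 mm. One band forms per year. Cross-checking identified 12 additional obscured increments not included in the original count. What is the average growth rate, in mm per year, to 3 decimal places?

0.658 mm per year

Correcting the raw count gives 187 − 17 + 12 = 182 true bands.
Extension rate ≈ 119.7 / 182 = 0.658 mm per year.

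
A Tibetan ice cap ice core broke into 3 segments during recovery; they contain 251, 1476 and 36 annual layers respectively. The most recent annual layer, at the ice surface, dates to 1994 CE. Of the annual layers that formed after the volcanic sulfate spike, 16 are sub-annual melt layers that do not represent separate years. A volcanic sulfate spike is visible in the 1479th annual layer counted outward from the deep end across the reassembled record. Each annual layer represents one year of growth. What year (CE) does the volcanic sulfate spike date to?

1726 CE

Total annual layers = 251 + 1476 + 36 = 1763.
The volcanic sulfate spike sits at annual layer 1479 from the deep end, so 1763 − 1479 = 284 annual layers formed after it.
Excluding 16 false annual layers: 284 − 16 = 268.
1994 − 268 = 1726 CE.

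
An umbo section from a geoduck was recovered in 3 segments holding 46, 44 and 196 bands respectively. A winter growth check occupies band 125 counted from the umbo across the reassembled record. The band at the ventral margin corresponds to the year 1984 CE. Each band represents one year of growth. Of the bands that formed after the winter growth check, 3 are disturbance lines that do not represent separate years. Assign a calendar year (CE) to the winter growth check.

Total bands = 46 + 44 + 196 = 286.
286 − 125 = 161 bands lie beyond the winter growth check toward the ventral margin.
Excluding 3 false bands: 161 − 3 = 158.
1984 − 158 = 1826 CE.

1826 CE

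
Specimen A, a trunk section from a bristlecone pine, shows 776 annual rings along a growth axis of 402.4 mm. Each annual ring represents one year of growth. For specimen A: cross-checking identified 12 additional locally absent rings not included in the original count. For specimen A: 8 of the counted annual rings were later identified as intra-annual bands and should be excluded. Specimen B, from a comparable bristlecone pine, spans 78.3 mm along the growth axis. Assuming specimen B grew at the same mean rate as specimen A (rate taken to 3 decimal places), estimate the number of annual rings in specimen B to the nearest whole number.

Specimen A: correcting the raw count gives 776 − 8 + 12 = 780 true annual rings.
A: Extension rate ≈ 402.4 / 780 = 0.516 mm per year.
Specimen B: 78.3 mm / 0.516 mm per year = 151.74 years ≈ 152 annual rings.

152 annual rings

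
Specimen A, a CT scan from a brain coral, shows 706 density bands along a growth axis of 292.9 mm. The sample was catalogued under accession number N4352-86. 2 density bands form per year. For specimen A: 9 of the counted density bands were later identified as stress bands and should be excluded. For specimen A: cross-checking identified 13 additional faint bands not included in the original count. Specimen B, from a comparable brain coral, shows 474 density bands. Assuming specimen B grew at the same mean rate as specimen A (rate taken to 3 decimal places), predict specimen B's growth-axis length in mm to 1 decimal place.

195.5 mm

Specimen A: correcting the raw count gives 706 − 9 + 13 = 710 true density bands.
Specimen A: 710 density bands at 2 per year is 710 / 2 = 355 years.
A: Extension rate ≈ 292.9 / 355 = 0.825 mm per year.
Specimen B: with 2 density bands per year, 474 / 2 = 237 years. For B, 0.825 mm/year × 237 years = 195.5 mm.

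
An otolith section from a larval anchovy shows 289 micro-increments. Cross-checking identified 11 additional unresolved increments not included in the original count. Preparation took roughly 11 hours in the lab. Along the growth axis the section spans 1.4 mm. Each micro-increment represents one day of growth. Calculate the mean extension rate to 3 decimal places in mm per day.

0.005 mm per day

True micro-increment count = 289 + 11 = 300.
1.4 mm over 300 days gives 1.4 / 300 ≈ 0.005 mm per day.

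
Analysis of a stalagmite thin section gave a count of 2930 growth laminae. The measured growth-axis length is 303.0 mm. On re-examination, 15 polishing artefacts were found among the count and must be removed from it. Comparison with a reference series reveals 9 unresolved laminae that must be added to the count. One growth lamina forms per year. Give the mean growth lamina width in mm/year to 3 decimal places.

Adjusted count: 2930 − 15 + 9 = 2924 growth laminae.
Extension rate ≈ 303.0 / 2924 = 0.104 mm/year.

0.104 mm/year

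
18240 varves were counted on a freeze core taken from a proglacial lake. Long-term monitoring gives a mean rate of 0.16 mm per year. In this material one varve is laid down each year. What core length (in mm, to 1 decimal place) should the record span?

2918.4 mm

18240 years of growth are recorded.
Predicted length = 0.16 mm/year × 18240 years = 2918.4 mm.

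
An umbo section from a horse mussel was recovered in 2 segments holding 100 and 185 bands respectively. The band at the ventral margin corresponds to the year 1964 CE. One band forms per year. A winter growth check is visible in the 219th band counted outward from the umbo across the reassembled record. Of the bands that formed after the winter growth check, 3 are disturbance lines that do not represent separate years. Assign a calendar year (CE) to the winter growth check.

1901 CE

Total bands = 100 + 185 = 285.
285 − 219 = 66 bands lie beyond the winter growth check toward the ventral margin.
66 − 3 false = 63 true bands after the winter growth check.
1964 − 63 = 1901 CE.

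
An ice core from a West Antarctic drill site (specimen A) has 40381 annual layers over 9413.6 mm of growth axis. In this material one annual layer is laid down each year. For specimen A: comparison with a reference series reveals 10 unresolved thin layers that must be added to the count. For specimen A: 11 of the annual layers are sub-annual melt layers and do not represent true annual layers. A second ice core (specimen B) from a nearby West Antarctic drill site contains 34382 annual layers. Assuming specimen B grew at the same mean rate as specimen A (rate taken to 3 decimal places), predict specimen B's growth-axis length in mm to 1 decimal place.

8011.0 mm

Specimen A: adjusted count: 40381 − 11 + 10 = 40380 annual layers.
A: Mean rate = 9413.6 mm / 40380 years ≈ 0.233 mm/year.
For B, 0.233 mm/year × 34382 years = 8011.0 mm.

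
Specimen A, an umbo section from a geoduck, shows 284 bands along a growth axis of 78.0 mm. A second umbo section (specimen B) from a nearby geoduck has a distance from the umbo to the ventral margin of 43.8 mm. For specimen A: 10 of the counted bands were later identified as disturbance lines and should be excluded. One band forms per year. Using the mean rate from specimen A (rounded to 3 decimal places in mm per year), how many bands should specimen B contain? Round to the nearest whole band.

Specimen A: after corrections the count is 284 − 10 = 274 bands.
A: Extension rate ≈ 78.0 / 274 = 0.285 mm/yr.
For B, 43.8 / 0.285 = 153.68 years ≈ 154 bands.

154 bands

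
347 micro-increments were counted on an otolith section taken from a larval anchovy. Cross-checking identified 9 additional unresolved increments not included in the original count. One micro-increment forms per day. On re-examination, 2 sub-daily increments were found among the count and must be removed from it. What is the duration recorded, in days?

354 days

True micro-increment count = 347 − 2 + 9 = 354.
One micro-increment per day makes the duration 354 days.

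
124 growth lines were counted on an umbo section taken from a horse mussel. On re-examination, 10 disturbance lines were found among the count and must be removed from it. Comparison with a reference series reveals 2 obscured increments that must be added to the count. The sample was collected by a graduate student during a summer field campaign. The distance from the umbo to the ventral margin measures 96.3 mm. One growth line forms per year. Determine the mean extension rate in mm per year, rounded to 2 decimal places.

0.83 mm per year

Correcting the raw count gives 124 − 10 + 2 = 116 true growth lines.
Mean rate = 96.3 mm / 116 years ≈ 0.83 mm per year.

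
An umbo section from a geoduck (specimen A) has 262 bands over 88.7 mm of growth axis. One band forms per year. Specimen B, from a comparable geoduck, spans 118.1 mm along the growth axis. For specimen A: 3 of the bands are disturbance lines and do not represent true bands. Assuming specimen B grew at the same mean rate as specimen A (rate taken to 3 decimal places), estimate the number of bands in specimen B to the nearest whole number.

345 bands

Specimen A: correcting the raw count gives 262 − 3 = 259 true bands.
A: Extension rate ≈ 88.7 / 259 = 0.342 mm/yr.
For B, 118.1 / 0.342 = 345.32 years ≈ 345 bands.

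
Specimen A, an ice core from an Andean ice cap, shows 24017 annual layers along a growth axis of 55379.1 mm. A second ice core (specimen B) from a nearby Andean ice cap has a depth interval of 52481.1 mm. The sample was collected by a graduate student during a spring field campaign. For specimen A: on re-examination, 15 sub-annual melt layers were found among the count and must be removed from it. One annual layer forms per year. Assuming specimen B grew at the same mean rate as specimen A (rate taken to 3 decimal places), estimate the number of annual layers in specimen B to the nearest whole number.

Specimen A: adjusted count: 24017 − 15 = 24002 annual layers.
A: Mean rate = 55379.1 mm / 24002 years ≈ 2.307 mm/year.
Specimen B: 52481.1 mm / 2.307 mm per year = 22748.63 years ≈ 22749 annual layers.

22749 annual layers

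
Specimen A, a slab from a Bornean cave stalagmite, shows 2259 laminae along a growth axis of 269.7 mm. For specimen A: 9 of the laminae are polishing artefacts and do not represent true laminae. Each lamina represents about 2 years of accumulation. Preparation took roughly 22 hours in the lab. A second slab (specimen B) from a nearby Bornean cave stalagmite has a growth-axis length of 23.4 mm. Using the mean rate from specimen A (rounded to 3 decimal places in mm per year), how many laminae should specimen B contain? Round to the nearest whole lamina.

195 laminae

Specimen A: true lamina count = 2259 − 9 = 2250.
Specimen A: multiplying by 2 years per lamina: 2250 × 2 = 4500 years.
A: Mean rate = 269.7 mm / 4500 years ≈ 0.060 mm/yr.
B spans 23.4 / 0.060 = 390.00 years; at 2 years per lamina that is 390.00 / 2 ≈ 195 laminae.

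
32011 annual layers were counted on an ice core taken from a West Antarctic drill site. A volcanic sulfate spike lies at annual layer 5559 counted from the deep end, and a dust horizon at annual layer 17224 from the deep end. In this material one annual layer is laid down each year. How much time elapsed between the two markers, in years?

11665 years

The two markers are separated by 17224 − 5559 = 11665 annual layers.
One annual layer per year makes the interval 11665 years.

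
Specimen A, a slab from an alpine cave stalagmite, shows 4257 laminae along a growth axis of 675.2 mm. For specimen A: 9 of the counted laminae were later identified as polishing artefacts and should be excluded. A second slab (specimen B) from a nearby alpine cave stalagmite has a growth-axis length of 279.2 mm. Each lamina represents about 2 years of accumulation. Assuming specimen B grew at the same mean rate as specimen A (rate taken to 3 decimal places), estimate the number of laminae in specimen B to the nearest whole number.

Specimen A: adjusted count: 4257 − 9 = 4248 laminae.
Specimen A: at 2 years per lamina, 4248 × 2 = 8496 years.
A: 675.2 mm over 8496 years gives 675.2 / 8496 ≈ 0.079 mm per year.
Specimen B: 279.2 mm / 0.079 mm per year = 3534.18 years; at 2 years per lamina that is 3534.18 / 2 ≈ 1767 laminae.

1767 laminae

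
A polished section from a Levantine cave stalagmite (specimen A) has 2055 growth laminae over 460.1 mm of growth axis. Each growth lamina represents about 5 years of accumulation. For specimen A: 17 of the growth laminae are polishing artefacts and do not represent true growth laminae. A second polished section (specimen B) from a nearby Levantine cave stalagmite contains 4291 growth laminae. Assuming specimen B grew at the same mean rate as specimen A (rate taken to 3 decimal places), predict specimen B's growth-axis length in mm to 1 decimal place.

Specimen A: true growth lamina count = 2055 − 17 = 2038.
Specimen A: 2038 growth laminae at 5 years each span 2038 × 5 = 10190 years.
A: Mean rate = 460.1 mm / 10190 years ≈ 0.045 mm per year.
Specimen B: at 5 years per growth lamina, 4291 × 5 = 21455 years. B's length ≈ 0.045 × 21455 = 965.5 mm.

965.5 mm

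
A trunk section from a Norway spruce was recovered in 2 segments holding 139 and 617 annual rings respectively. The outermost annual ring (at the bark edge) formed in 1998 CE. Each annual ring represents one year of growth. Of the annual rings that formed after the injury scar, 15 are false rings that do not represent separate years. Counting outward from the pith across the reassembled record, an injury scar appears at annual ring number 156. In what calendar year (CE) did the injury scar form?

Total annual rings = 139 + 617 = 756.
The injury scar sits at annual ring 156 from the pith, so 756 − 156 = 600 annual rings formed after it.
Excluding 15 false annual rings: 600 − 15 = 585.
The annual ring at the bark edge is 1998 CE, so the injury scar dates to 1998 − 585 = 1413 CE.

1413 CE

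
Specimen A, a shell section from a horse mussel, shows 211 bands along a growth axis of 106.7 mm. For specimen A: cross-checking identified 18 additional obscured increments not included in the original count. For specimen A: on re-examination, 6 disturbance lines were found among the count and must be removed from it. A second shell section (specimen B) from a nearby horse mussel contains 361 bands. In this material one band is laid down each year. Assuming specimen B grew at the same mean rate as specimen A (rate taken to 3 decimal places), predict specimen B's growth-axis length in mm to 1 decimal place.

172.6 mm

Specimen A: adjusted count: 211 − 6 + 18 = 223 bands.
A: 106.7 mm over 223 years gives 106.7 / 223 ≈ 0.478 mm/yr.
B's length ≈ 0.478 × 361 = 172.6 mm.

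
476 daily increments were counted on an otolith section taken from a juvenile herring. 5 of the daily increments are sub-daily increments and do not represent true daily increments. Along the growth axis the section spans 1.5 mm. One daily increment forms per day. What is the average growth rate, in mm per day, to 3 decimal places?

True daily increment count = 476 − 5 = 471.
1.5 mm over 471 days gives 1.5 / 471 ≈ 0.003 mm per day.

0.003 mm per day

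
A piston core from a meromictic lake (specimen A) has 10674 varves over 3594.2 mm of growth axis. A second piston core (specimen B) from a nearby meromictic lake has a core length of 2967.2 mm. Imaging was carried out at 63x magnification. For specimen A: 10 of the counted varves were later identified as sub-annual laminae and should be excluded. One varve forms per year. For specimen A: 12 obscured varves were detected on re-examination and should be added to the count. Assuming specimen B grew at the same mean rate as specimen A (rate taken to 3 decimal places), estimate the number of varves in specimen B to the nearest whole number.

Specimen A: adjusted count: 10674 − 10 + 12 = 10676 varves.
A: Extension rate ≈ 3594.2 / 10676 = 0.337 mm per year.
B spans 2967.2 / 0.337 = 8804.75 years ≈ 8805 varves.

8805 varves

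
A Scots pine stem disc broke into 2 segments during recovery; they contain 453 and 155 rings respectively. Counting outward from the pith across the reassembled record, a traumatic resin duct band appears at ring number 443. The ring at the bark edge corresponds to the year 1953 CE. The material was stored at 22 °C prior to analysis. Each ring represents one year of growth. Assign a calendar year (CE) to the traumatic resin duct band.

Total rings = 453 + 155 = 608.
Between ring 443 and the bark edge there are 608 − 443 = 165 rings.
Counting back 165 years from 1953 CE places the traumatic resin duct band in 1953 − 165 = 1788 CE.

1788 CE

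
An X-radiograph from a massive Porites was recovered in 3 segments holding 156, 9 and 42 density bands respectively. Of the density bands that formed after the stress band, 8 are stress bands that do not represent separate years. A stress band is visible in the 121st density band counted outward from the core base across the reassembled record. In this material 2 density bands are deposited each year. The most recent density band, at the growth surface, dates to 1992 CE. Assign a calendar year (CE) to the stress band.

Total density bands = 156 + 9 + 42 = 207.
Between density band 121 and the growth surface there are 207 − 121 = 86 density bands.
86 − 8 false = 78 true density bands after the stress band.
With 2 density bands per year, 78 / 2 = 39 years.
Counting back 39 years from 1992 CE places the stress band in 1992 − 39 = 1953 CE.

1953 CE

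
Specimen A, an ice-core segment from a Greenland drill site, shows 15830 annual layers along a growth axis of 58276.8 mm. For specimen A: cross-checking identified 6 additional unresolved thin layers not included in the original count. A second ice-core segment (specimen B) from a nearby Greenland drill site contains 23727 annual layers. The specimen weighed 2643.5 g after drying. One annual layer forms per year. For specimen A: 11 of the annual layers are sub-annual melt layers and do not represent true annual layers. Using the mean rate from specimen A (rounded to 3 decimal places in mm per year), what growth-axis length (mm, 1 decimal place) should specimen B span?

Specimen A: correcting the raw count gives 15830 − 11 + 6 = 15825 true annual layers.
A: 58276.8 mm over 15825 years gives 58276.8 / 15825 ≈ 3.683 mm per year.
Length of B = 3.683 × 23727 = 87386.5 mm.

87386.5 mm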